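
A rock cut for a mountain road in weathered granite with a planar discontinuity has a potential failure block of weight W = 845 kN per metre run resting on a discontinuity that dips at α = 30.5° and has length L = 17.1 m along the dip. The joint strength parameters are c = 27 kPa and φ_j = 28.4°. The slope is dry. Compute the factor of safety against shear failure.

Resolving the block weight along and normal to the plane and applying the Mohr–Coulomb strength on the joint:
N' = W cosα = 845·cos30.5° = 728.1 kN/m
Driving force T = W sinα = 845·sin30.5° = 428.9 kN/m
Resisting force R = c·L + N'·tanφ_j = 27·17.1 + 728.1·tan28.4° = 461.7 + 393.7 = 855.4 kN/m
FS = R / T = 855.4 / 428.9 = 1.994

FS = 1.99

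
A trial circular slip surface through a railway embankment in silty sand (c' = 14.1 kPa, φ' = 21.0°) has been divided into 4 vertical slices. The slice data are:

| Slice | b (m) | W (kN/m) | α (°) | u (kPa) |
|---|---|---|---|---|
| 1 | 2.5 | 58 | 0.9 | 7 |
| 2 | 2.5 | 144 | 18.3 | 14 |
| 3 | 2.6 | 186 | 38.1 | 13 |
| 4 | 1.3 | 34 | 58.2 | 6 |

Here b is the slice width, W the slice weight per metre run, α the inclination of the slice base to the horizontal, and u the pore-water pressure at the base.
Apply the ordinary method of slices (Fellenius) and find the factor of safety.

Ordinary method of slices: FS = Σ[c'·Δl_i + (W_i cosα_i − u_i·Δl_i)·tanφ'] / Σ W_i sinα_i, with Δl_i = b_i / cosα_i.
Slice 1: Δl = 2.5/cos0.9° = 2.500 m; N'_1 = 58·cos0.9° − 7·2.500 = 40.5; c'Δl = 35.25; W sinα = 0.9
Slice 2: Δl = 2.5/cos18.3° = 2.633 m; N'_2 = 144·cos18.3° − 14·2.633 = 99.9; c'Δl = 37.13; W sinα = 45.2
Slice 3: Δl = 2.6/cos38.1° = 3.304 m; N'_3 = 186·cos38.1° − 13·3.304 = 103.4; c'Δl = 46.59; W sinα = 114.8
Slice 4: Δl = 1.3/cos58.2° = 2.467 m; N'_4 = 34·cos58.2° − 6·2.467 = 3.1; c'Δl = 34.78; W sinα = 28.9
Σc'Δl = 153.8 kN/m; ΣN' = 246.9 kN/m; ΣW sinα = 189.8 kN/m
Resisting = 153.8 + 246.9·tan21.0° = 153.8 + 94.8 = 248.5 kN/m
FS = 248.5 / 189.8 = 1.309

FS = 1.31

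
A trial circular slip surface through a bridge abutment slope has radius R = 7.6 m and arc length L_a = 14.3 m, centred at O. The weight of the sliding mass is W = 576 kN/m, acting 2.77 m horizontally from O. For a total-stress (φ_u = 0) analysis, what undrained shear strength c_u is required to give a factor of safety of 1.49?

FS = c_u·L_a·R / (W·d), so c_u = FS·W·d / (L_a·R).
c_u = 1.49·576·2.77 / (14.30·7.6) = 2377.3 / 108.68 = 21.87 kPa

c_u = 21.9 kPa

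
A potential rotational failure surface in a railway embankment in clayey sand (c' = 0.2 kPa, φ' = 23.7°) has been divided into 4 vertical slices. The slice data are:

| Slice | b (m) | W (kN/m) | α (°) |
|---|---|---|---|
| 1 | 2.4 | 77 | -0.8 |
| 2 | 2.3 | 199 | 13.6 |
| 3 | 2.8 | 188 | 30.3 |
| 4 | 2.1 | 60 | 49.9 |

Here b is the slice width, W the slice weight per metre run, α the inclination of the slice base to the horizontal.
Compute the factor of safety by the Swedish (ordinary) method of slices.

Ordinary method of slices: FS = Σ[c'·Δl_i + (W_i cosα_i)·tanφ'] / Σ W_i sinα_i, with Δl_i = b_i / cosα_i.
Slice 1: Δl = 2.4/cos(-0.8°) = 2.400 m; N'_1 = 77·cos(-0.8°) = 77.0; c'Δl = 0.48; W sinα = -1.1
Slice 2: Δl = 2.3/cos13.6° = 2.366 m; N'_2 = 199·cos13.6° = 193.4; c'Δl = 0.47; W sinα = 46.8
Slice 3: Δl = 2.8/cos30.3° = 3.243 m; N'_3 = 188·cos30.3° = 162.3; c'Δl = 0.65; W sinα = 94.9
Slice 4: Δl = 2.1/cos49.9° = 3.260 m; N'_4 = 60·cos49.9° = 38.6; c'Δl = 0.65; W sinα = 45.9
Σc'Δl = 2.3 kN/m; ΣN' = 471.4 kN/m; ΣW sinα = 186.5 kN/m
Resisting = 2.3 + 471.4·tan23.7° = 2.3 + 206.9 = 209.2 kN/m
FS = 209.2 / 186.5 = 1.122

FS = 1.12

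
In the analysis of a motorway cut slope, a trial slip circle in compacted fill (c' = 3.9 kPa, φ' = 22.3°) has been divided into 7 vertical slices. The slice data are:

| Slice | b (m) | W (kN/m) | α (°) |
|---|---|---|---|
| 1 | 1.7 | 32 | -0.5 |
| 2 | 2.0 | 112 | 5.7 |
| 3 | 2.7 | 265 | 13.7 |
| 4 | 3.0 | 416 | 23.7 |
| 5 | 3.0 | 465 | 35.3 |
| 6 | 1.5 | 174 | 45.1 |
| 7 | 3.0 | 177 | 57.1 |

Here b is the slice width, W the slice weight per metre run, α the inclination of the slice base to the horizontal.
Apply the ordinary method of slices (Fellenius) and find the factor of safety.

FS = 0.83

Ordinary method of slices: FS = Σ[c'·Δl_i + (W_i cosα_i)·tanφ'] / Σ W_i sinα_i, with Δl_i = b_i / cosα_i.
Slice 1: Δl = 1.7/cos(-0.5°) = 1.700 m; N'_1 = 32·cos(-0.5°) = 32.0; c'Δl = 6.63; W sinα = -0.3
Slice 2: Δl = 2.0/cos5.7° = 2.010 m; N'_2 = 112·cos5.7° = 111.4; c'Δl = 7.84; W sinα = 11.1
Slice 3: Δl = 2.7/cos13.7° = 2.779 m; N'_3 = 265·cos13.7° = 257.5; c'Δl = 10.84; W sinα = 62.8
Slice 4: Δl = 3.0/cos23.7° = 3.276 m; N'_4 = 416·cos23.7° = 380.9; c'Δl = 12.78; W sinα = 167.2
Slice 5: Δl = 3.0/cos35.3° = 3.676 m; N'_5 = 465·cos35.3° = 379.5; c'Δl = 14.34; W sinα = 268.7
Slice 6: Δl = 1.5/cos45.1° = 2.125 m; N'_6 = 174·cos45.1° = 122.8; c'Δl = 8.29; W sinα = 123.3
Slice 7: Δl = 3.0/cos57.1° = 5.523 m; N'_7 = 177·cos57.1° = 96.1; c'Δl = 21.54; W sinα = 148.6
Σc'Δl = 82.2 kN/m; ΣN' = 1380.3 kN/m; ΣW sinα = 781.4 kN/m
Resisting = 82.2 + 1380.3·tan22.3° = 82.2 + 566.1 = 648.3 kN/m
FS = 648.3 / 781.4 = 0.830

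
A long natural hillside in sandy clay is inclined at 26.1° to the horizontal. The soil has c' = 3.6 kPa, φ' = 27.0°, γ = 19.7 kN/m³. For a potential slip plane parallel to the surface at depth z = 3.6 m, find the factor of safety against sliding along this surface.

FS = 1.17

For an infinite slope with a slip plane parallel to the surface (no pore pressure): FS = [c' + γz cos²β tanφ'] / [γz sinβ cosβ].
γz = 19.7·3.6 = 70.92 kN/m²
Numerator = 3.6 + 70.92·cos²26.1°·tan27.0° = 3.6 + 70.92·0.8065·0.5095 = 32.742 kPa
Denominator = 70.92·sin26.1°·cos26.1° = 70.92·0.4399·0.8980 = 28.019 kPa
FS = 32.742 / 28.019 = 1.169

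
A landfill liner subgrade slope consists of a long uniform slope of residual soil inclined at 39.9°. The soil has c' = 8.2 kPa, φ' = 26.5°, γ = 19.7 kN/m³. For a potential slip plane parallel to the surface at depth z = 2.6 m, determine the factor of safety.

FS = 0.92

For an infinite slope with a slip plane parallel to the surface (no pore pressure): FS = [c' + γz cos²β tanφ'] / [γz sinβ cosβ].
γz = 19.7·2.6 = 51.22 kN/m²
Numerator = 8.2 + 51.22·cos²39.9°·tan26.5° = 8.2 + 51.22·0.5885·0.4986 = 23.230 kPa
Denominator = 51.22·sin39.9°·cos39.9° = 51.22·0.6414·0.7672 = 25.205 kPa
FS = 23.230 / 25.205 = 0.922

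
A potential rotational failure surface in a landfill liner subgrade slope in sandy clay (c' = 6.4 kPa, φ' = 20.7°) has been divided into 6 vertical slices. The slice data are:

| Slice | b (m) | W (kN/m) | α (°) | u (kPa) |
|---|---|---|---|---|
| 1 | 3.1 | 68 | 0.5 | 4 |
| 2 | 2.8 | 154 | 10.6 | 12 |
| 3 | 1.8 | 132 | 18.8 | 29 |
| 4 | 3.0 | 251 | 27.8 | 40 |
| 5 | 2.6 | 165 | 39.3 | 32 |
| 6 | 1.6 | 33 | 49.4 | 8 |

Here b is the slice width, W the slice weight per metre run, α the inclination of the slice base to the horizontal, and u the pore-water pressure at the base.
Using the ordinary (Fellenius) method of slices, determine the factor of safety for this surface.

Ordinary method of slices: FS = Σ[c'·Δl_i + (W_i cosα_i − u_i·Δl_i)·tanφ'] / Σ W_i sinα_i, with Δl_i = b_i / cosα_i.
Slice 1: Δl = 3.1/cos0.5° = 3.100 m; N'_1 = 68·cos0.5° − 4·3.100 = 55.6; c'Δl = 19.84; W sinα = 0.6
Slice 2: Δl = 2.8/cos10.6° = 2.849 m; N'_2 = 154·cos10.6° − 12·2.849 = 117.2; c'Δl = 18.23; W sinα = 28.3
Slice 3: Δl = 1.8/cos18.8° = 1.901 m; N'_3 = 132·cos18.8° − 29·1.901 = 69.8; c'Δl = 12.17; W sinα = 42.5
Slice 4: Δl = 3.0/cos27.8° = 3.391 m; N'_4 = 251·cos27.8° − 40·3.391 = 86.4; c'Δl = 21.71; W sinα = 117.1
Slice 5: Δl = 2.6/cos39.3° = 3.360 m; N'_5 = 165·cos39.3° − 32·3.360 = 20.2; c'Δl = 21.50; W sinα = 104.5
Slice 6: Δl = 1.6/cos49.4° = 2.459 m; N'_6 = 33·cos49.4° − 8·2.459 = 1.8; c'Δl = 15.74; W sinα = 25.1
Σc'Δl = 109.2 kN/m; ΣN' = 350.9 kN/m; ΣW sinα = 318.1 kN/m
Resisting = 109.2 + 350.9·tan20.7° = 109.2 + 132.6 = 241.8 kN/m
FS = 241.8 / 318.1 = 0.760

FS = 0.76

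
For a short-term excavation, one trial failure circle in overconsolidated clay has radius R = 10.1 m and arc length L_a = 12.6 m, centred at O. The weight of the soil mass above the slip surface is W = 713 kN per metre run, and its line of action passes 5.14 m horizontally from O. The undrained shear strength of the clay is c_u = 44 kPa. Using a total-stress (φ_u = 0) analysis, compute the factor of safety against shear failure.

FS = 1.53

Taking moments about the centre O, the resisting moment is provided by the undrained shear strength acting along the arc:
M_R = c_u·L_a·R = 44·12.60·10.1 = 5599.4 kN·m/m
M_D = W·d = 713·5.14 = 3664.8 kN·m/m
FS = M_R / M_D = 5599.4 / 3664.8 = 1.528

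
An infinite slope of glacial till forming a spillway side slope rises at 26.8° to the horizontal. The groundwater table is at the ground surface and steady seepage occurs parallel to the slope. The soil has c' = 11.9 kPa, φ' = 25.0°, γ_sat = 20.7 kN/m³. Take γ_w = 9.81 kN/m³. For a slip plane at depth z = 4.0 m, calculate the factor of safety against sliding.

With seepage parallel to the slope and the water table at the surface, the effective normal stress on the slip plane uses the buoyant unit weight γ' = γ_sat − γ_w while the driving shear stress uses γ_sat:
FS = [c' + γ' z cos²β tanφ'] / [γ_sat z sinβ cosβ]
γ' = 20.7 − 9.81 = 10.89 kN/m³
Numerator = 11.9 + 10.89·4.0·cos²26.8°·tan25.0° = 11.9 + 10.89·4.0·0.7967·0.4663 = 28.083 kPa
Denominator = 20.7·4.0·sin26.8°·cos26.8° = 20.7·4.0·0.4509·0.8926 = 33.323 kPa
FS = 28.083 / 33.323 = 0.843

FS = 0.84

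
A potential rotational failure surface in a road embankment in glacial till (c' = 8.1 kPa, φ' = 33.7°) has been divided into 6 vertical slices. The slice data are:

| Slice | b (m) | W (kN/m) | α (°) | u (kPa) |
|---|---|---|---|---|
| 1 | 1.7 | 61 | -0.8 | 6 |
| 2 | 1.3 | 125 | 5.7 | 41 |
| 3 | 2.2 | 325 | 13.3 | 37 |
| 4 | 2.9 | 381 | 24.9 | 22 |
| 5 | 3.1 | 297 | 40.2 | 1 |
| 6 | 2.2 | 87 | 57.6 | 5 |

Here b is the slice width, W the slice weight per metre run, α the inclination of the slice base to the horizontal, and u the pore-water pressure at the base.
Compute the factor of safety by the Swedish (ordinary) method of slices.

Ordinary method of slices: FS = Σ[c'·Δl_i + (W_i cosα_i − u_i·Δl_i)·tanφ'] / Σ W_i sinα_i, with Δl_i = b_i / cosα_i.
Slice 1: Δl = 1.7/cos(-0.8°) = 1.700 m; N'_1 = 61·cos(-0.8°) − 6·1.700 = 50.8; c'Δl = 13.77; W sinα = -0.9
Slice 2: Δl = 1.3/cos5.7° = 1.306 m; N'_2 = 125·cos5.7° − 41·1.306 = 70.8; c'Δl = 10.58; W sinα = 12.4
Slice 3: Δl = 2.2/cos13.3° = 2.261 m; N'_3 = 325·cos13.3° − 37·2.261 = 232.6; c'Δl = 18.31; W sinα = 74.8
Slice 4: Δl = 2.9/cos24.9° = 3.197 m; N'_4 = 381·cos24.9° − 22·3.197 = 275.2; c'Δl = 25.90; W sinα = 160.4
Slice 5: Δl = 3.1/cos40.2° = 4.059 m; N'_5 = 297·cos40.2° − 1·4.059 = 222.8; c'Δl = 32.88; W sinα = 191.7
Slice 6: Δl = 2.2/cos57.6° = 4.106 m; N'_6 = 87·cos57.6° − 5·4.106 = 26.1; c'Δl = 33.26; W sinα = 73.5
Σc'Δl = 134.7 kN/m; ΣN' = 878.4 kN/m; ΣW sinα = 511.9 kN/m
Resisting = 134.7 + 878.4·tan33.7° = 134.7 + 585.8 = 720.5 kN/m
FS = 720.5 / 511.9 = 1.407

FS = 1.41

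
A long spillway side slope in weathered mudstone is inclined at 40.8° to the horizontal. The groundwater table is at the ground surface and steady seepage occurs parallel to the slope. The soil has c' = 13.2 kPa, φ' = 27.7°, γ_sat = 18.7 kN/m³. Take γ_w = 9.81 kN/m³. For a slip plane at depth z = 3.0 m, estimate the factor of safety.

With seepage parallel to the slope and the water table at the surface, the effective normal stress on the slip plane uses the buoyant unit weight γ' = γ_sat − γ_w while the driving shear stress uses γ_sat:
FS = [c' + γ' z cos²β tanφ'] / [γ_sat z sinβ cosβ]
γ' = 18.7 − 9.81 = 8.89 kN/m³
Numerator = 13.2 + 8.89·3.0·cos²40.8°·tan27.7° = 13.2 + 8.89·3.0·0.5730·0.5250 = 21.224 kPa
Denominator = 18.7·3.0·sin40.8°·cos40.8° = 18.7·3.0·0.6534·0.7570 = 27.749 kPa
FS = 21.224 / 27.749 = 0.765

FS = 0.76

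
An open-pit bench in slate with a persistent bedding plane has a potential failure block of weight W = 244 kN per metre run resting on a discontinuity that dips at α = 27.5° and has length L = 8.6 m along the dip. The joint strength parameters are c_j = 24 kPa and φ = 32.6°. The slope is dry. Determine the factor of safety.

Resolving the block weight along and normal to the plane and applying the Mohr–Coulomb strength on the joint:
N' = W cosα = 244·cos27.5° = 216.4 kN/m
Driving force T = W sinα = 244·sin27.5° = 112.7 kN/m
Resisting force R = c_j·L + N'·tanφ = 24·8.6 + 216.4·tan32.6° = 206.4 + 138.4 = 344.8 kN/m
FS = R / T = 344.8 / 112.7 = 3.060

FS = 3.06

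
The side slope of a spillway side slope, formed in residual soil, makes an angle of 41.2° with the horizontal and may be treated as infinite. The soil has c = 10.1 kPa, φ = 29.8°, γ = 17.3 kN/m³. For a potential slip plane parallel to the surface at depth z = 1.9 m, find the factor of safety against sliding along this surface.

FS = 1.27

For an infinite slope with a slip plane parallel to the surface (no pore pressure): FS = [c + γz cos²β tanφ] / [γz sinβ cosβ].
γz = 17.3·1.9 = 32.87 kN/m²
Numerator = 10.1 + 32.87·cos²41.2°·tan29.8° = 10.1 + 32.87·0.5661·0.5727 = 20.757 kPa
Denominator = 32.87·sin41.2°·cos41.2° = 32.87·0.6587·0.7524 = 16.291 kPa
FS = 20.757 / 16.291 = 1.274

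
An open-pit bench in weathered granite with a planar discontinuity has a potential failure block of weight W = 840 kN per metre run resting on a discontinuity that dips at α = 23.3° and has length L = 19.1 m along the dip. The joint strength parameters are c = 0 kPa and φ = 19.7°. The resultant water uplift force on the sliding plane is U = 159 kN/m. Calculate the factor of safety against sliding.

FS = 0.66

Resolving the block weight along and normal to the plane and applying the Mohr–Coulomb strength on the joint:
N' = W cosα − U = 840·cos23.3° − 159 = 612.5 kN/m
Driving force T = W sinα = 840·sin23.3° = 332.3 kN/m
Resisting force R = c·L + N'·tanφ = 0·19.1 + 612.5·tan19.7° = 0.0 + 219.3 = 219.3 kN/m
FS = R / T = 219.3 / 332.3 = 0.660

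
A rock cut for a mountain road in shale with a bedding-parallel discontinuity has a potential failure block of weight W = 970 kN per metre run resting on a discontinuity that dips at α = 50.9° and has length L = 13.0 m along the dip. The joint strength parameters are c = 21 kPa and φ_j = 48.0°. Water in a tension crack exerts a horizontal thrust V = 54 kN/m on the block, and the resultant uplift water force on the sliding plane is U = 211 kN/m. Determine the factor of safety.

Resolving the block weight along and normal to the plane and applying the Mohr–Coulomb strength on the joint:
N' = W cosα − U − V sinα = 970·cos50.9° − 211 − 54·sin50.9° = 358.8 kN/m
Driving force T = W sinα + V cosα = 970·sin50.9° + 54·cos50.9° = 786.8 kN/m
Resisting force R = c·L + N'·tanφ_j = 21·13.0 + 358.8·tan48.0° = 273.0 + 398.5 = 671.5 kN/m
FS = R / T = 671.5 / 786.8 = 0.853

FS = 0.85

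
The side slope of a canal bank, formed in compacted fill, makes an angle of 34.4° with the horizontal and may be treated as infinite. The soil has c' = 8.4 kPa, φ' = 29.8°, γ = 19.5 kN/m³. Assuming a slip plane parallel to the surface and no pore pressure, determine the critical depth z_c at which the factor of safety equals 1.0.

z_c = 5.65 m

Setting FS = 1.00 in FS = [c' + γz cos²β tanφ'] / [γz sinβ cosβ] and solving for z:
z = c' / [γ cosβ (FS·sinβ − cosβ·tanφ')]
  = 8.4 / [19.5·cos34.4°·(1.00·sin34.4° − cos34.4°·tan29.8°)]
  = 8.4 / [19.5·0.8251·(1.00·0.5650 − 0.8251·0.5727)]
  = 8.4 / 1.4870 = 5.649 m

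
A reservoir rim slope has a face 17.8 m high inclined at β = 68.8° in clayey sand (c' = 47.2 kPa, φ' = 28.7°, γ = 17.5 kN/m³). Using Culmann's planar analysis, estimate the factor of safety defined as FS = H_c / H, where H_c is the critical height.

H_c = (4c'/γ) · sinβ cosφ' / [1 − cos(β − φ')]
    = (4·47.2/17.5) · sin68.8°·cos28.7° / [1 − cos40.1°]
    = 10.789 · 0.8178 / 0.2351 = 37.53 m
FS = H_c / H = 37.53 / 17.8 = 2.108

FS = 2.11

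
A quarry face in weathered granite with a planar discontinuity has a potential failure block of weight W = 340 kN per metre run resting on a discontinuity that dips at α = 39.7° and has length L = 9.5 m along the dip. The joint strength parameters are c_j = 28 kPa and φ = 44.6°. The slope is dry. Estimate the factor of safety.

FS = 2.41

Resolving the block weight along and normal to the plane and applying the Mohr–Coulomb strength on the joint:
N' = W cosα = 340·cos39.7° = 261.6 kN/m
Driving force T = W sinα = 340·sin39.7° = 217.2 kN/m
Resisting force R = c_j·L + N'·tanφ = 28·9.5 + 261.6·tan44.6° = 266.0 + 258.0 = 524.0 kN/m
FS = R / T = 524.0 / 217.2 = 2.413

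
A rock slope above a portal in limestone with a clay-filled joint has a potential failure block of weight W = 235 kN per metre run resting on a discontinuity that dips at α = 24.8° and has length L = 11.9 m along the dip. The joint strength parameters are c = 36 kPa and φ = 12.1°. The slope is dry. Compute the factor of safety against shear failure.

Resolving the block weight along and normal to the plane and applying the Mohr–Coulomb strength on the joint:
N' = W cosα = 235·cos24.8° = 213.3 kN/m
Driving force T = W sinα = 235·sin24.8° = 98.6 kN/m
Resisting force R = c·L + N'·tanφ = 36·11.9 + 213.3·tan12.1° = 428.4 + 45.7 = 474.1 kN/m
FS = R / T = 474.1 / 98.6 = 4.810

FS = 4.81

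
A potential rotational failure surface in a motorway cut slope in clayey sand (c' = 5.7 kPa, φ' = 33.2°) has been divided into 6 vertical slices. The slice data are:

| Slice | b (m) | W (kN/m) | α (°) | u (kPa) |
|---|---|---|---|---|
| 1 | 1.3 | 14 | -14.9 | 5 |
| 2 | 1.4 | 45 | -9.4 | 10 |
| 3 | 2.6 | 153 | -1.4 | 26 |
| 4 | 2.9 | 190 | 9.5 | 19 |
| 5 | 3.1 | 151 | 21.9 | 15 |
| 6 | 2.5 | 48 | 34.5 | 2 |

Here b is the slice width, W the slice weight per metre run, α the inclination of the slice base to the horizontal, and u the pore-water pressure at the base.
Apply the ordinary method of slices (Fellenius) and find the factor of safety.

Ordinary method of slices: FS = Σ[c'·Δl_i + (W_i cosα_i − u_i·Δl_i)·tanφ'] / Σ W_i sinα_i, with Δl_i = b_i / cosα_i.
Slice 1: Δl = 1.3/cos(-14.9°) = 1.345 m; N'_1 = 14·cos(-14.9°) − 5·1.345 = 6.8; c'Δl = 7.67; W sinα = -3.6
Slice 2: Δl = 1.4/cos(-9.4°) = 1.419 m; N'_2 = 45·cos(-9.4°) − 10·1.419 = 30.2; c'Δl = 8.09; W sinα = -7.3
Slice 3: Δl = 2.6/cos(-1.4°) = 2.601 m; N'_3 = 153·cos(-1.4°) − 26·2.601 = 85.3; c'Δl = 14.82; W sinα = -3.7
Slice 4: Δl = 2.9/cos9.5° = 2.940 m; N'_4 = 190·cos9.5° − 19·2.940 = 131.5; c'Δl = 16.76; W sinα = 31.4
Slice 5: Δl = 3.1/cos21.9° = 3.341 m; N'_5 = 151·cos21.9° − 15·3.341 = 90.0; c'Δl = 19.04; W sinα = 56.3
Slice 6: Δl = 2.5/cos34.5° = 3.034 m; N'_6 = 48·cos34.5° − 2·3.034 = 33.5; c'Δl = 17.29; W sinα = 27.2
Σc'Δl = 83.7 kN/m; ΣN' = 377.3 kN/m; ΣW sinα = 100.2 kN/m
Resisting = 83.7 + 377.3·tan33.2° = 83.7 + 246.9 = 330.6 kN/m
FS = 330.6 / 100.2 = 3.300

FS = 3.30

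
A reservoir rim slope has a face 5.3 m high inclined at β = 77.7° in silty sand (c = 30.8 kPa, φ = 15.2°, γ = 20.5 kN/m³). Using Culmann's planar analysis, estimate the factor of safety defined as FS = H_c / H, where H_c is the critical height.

H_c = (4c/γ) · sinβ cosφ / [1 − cos(β − φ)]
    = (4·30.8/20.5) · sin77.7°·cos15.2° / [1 − cos62.5°]
    = 6.010 · 0.9429 / 0.5383 = 10.53 m
FS = H_c / H = 10.53 / 5.3 = 1.986

FS = 1.99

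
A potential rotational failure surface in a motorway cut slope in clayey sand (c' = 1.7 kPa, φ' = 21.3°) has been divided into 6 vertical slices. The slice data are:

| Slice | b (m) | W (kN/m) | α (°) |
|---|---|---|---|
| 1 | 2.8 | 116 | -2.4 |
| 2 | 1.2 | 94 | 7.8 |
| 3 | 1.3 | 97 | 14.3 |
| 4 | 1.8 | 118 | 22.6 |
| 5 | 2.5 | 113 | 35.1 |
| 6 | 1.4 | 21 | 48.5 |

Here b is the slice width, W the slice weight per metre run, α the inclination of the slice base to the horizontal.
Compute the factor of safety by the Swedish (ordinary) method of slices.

Ordinary method of slices: FS = Σ[c'·Δl_i + (W_i cosα_i)·tanφ'] / Σ W_i sinα_i, with Δl_i = b_i / cosα_i.
Slice 1: Δl = 2.8/cos(-2.4°) = 2.802 m; N'_1 = 116·cos(-2.4°) = 115.9; c'Δl = 4.76; W sinα = -4.9
Slice 2: Δl = 1.2/cos7.8° = 1.211 m; N'_2 = 94·cos7.8° = 93.1; c'Δl = 2.06; W sinα = 12.8
Slice 3: Δl = 1.3/cos14.3° = 1.342 m; N'_3 = 97·cos14.3° = 94.0; c'Δl = 2.28; W sinα = 24.0
Slice 4: Δl = 1.8/cos22.6° = 1.950 m; N'_4 = 118·cos22.6° = 108.9; c'Δl = 3.31; W sinα = 45.3
Slice 5: Δl = 2.5/cos35.1° = 3.056 m; N'_5 = 113·cos35.1° = 92.5; c'Δl = 5.19; W sinα = 65.0
Slice 6: Δl = 1.4/cos48.5° = 2.113 m; N'_6 = 21·cos48.5° = 13.9; c'Δl = 3.59; W sinα = 15.7
Σc'Δl = 21.2 kN/m; ΣN' = 518.3 kN/m; ΣW sinα = 157.9 kN/m
Resisting = 21.2 + 518.3·tan21.3° = 21.2 + 202.1 = 223.3 kN/m
FS = 223.3 / 157.9 = 1.414

FS = 1.41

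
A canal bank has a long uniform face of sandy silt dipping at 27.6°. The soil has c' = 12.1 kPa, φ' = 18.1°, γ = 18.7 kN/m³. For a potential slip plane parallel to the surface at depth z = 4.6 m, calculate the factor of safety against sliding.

For an infinite slope with a slip plane parallel to the surface (no pore pressure): FS = [c' + γz cos²β tanφ'] / [γz sinβ cosβ].
γz = 18.7·4.6 = 86.02 kN/m²
Numerator = 12.1 + 86.02·cos²27.6°·tan18.1° = 12.1 + 86.02·0.7854·0.3269 = 34.181 kPa
Denominator = 86.02·sin27.6°·cos27.6° = 86.02·0.4633·0.8862 = 35.318 kPa
FS = 34.181 / 35.318 = 0.968

FS = 0.97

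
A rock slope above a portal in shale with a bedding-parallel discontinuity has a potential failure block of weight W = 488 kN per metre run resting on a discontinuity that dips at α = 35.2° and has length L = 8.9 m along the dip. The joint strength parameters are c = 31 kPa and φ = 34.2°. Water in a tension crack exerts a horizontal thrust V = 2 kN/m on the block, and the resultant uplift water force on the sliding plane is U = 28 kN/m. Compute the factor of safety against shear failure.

Resolving the block weight along and normal to the plane and applying the Mohr–Coulomb strength on the joint:
N' = W cosα − U − V sinα = 488·cos35.2° − 28 − 2·sin35.2° = 369.6 kN/m
Driving force T = W sinα + V cosα = 488·sin35.2° + 2·cos35.2° = 282.9 kN/m
Resisting force R = c·L + N'·tanφ = 31·8.9 + 369.6·tan34.2° = 275.9 + 251.2 = 527.1 kN/m
FS = R / T = 527.1 / 282.9 = 1.863

FS = 1.86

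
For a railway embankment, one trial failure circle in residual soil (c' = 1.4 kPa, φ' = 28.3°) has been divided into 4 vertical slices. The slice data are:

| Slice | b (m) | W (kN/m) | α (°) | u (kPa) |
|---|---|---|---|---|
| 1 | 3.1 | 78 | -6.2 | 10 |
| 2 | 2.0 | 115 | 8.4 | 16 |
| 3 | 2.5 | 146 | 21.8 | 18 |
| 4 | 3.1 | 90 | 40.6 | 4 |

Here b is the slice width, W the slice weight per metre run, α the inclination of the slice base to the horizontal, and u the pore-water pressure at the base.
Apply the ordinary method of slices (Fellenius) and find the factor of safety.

FS = 1.32

Ordinary method of slices: FS = Σ[c'·Δl_i + (W_i cosα_i − u_i·Δl_i)·tanφ'] / Σ W_i sinα_i, with Δl_i = b_i / cosα_i.
Slice 1: Δl = 3.1/cos(-6.2°) = 3.118 m; N'_1 = 78·cos(-6.2°) − 10·3.118 = 46.4; c'Δl = 4.37; W sinα = -8.4
Slice 2: Δl = 2.0/cos8.4° = 2.022 m; N'_2 = 115·cos8.4° − 16·2.022 = 81.4; c'Δl = 2.83; W sinα = 16.8
Slice 3: Δl = 2.5/cos21.8° = 2.693 m; N'_3 = 146·cos21.8° − 18·2.693 = 87.1; c'Δl = 3.77; W sinα = 54.2
Slice 4: Δl = 3.1/cos40.6° = 4.083 m; N'_4 = 90·cos40.6° − 4·4.083 = 52.0; c'Δl = 5.72; W sinα = 58.6
Σc'Δl = 16.7 kN/m; ΣN' = 266.9 kN/m; ΣW sinα = 121.2 kN/m
Resisting = 16.7 + 266.9·tan28.3° = 16.7 + 143.7 = 160.4 kN/m
FS = 160.4 / 121.2 = 1.324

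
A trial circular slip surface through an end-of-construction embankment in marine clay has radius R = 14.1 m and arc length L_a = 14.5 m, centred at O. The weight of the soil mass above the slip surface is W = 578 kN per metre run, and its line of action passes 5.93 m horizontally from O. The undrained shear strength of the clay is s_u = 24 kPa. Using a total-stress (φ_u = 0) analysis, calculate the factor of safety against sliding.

FS = 1.43

Taking moments about the centre O, the resisting moment is provided by the undrained shear strength acting along the arc:
M_R = s_u·L_a·R = 24·14.50·14.1 = 4906.8 kN·m/m
M_D = W·d = 578·5.93 = 3427.5 kN·m/m
FS = M_R / M_D = 4906.8 / 3427.5 = 1.432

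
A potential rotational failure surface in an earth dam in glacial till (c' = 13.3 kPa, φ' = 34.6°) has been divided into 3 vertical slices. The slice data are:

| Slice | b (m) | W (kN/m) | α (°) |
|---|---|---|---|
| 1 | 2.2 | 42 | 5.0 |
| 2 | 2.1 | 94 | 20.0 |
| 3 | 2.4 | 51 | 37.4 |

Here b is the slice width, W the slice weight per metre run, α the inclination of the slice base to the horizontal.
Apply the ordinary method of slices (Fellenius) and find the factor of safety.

FS = 3.25

Ordinary method of slices: FS = Σ[c'·Δl_i + (W_i cosα_i)·tanφ'] / Σ W_i sinα_i, with Δl_i = b_i / cosα_i.
Slice 1: Δl = 2.2/cos5.0° = 2.208 m; N'_1 = 42·cos5.0° = 41.8; c'Δl = 29.37; W sinα = 3.7
Slice 2: Δl = 2.1/cos20.0° = 2.235 m; N'_2 = 94·cos20.0° = 88.3; c'Δl = 29.72; W sinα = 32.1
Slice 3: Δl = 2.4/cos37.4° = 3.021 m; N'_3 = 51·cos37.4° = 40.5; c'Δl = 40.18; W sinα = 31.0
Σc'Δl = 99.3 kN/m; ΣN' = 170.7 kN/m; ΣW sinα = 66.8 kN/m
Resisting = 99.3 + 170.7·tan34.6° = 99.3 + 117.7 = 217.0 kN/m
FS = 217.0 / 66.8 = 3.250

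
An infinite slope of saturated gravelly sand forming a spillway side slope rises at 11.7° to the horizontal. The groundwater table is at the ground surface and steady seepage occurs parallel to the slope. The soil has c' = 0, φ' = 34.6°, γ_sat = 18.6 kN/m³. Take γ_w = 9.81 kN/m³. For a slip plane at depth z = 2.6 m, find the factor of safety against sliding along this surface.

With seepage parallel to the slope and the water table at the surface, the effective normal stress on the slip plane uses the buoyant unit weight γ' = γ_sat − γ_w while the driving shear stress uses γ_sat:
FS = [c' + γ' z cos²β tanφ'] / [γ_sat z sinβ cosβ]
(For c' = 0 this reduces to FS = (γ'/γ_sat)·tanφ'/tanβ.)
γ' = 18.6 − 9.81 = 8.79 kN/m³
Numerator = 0.0 + 8.79·2.6·cos²11.7°·tan34.6° = 0.0 + 8.79·2.6·0.9589·0.6899 = 15.118 kPa
Denominator = 18.6·2.6·sin11.7°·cos11.7° = 18.6·2.6·0.2028·0.9792 = 9.603 kPa
FS = 15.118 / 9.603 = 1.574

FS = 1.57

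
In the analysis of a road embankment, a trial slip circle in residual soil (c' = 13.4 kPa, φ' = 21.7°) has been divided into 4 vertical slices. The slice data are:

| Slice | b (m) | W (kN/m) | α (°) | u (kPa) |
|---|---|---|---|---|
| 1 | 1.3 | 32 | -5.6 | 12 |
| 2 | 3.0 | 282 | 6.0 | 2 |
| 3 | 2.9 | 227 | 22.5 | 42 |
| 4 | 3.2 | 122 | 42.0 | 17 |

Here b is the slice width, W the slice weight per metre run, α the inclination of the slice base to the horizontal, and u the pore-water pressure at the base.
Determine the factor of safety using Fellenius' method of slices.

FS = 1.60

Ordinary method of slices: FS = Σ[c'·Δl_i + (W_i cosα_i − u_i·Δl_i)·tanφ'] / Σ W_i sinα_i, with Δl_i = b_i / cosα_i.
Slice 1: Δl = 1.3/cos(-5.6°) = 1.306 m; N'_1 = 32·cos(-5.6°) − 12·1.306 = 16.2; c'Δl = 17.50; W sinα = -3.1
Slice 2: Δl = 3.0/cos6.0° = 3.017 m; N'_2 = 282·cos6.0° − 2·3.017 = 274.4; c'Δl = 40.42; W sinα = 29.5
Slice 3: Δl = 2.9/cos22.5° = 3.139 m; N'_3 = 227·cos22.5° − 42·3.139 = 77.9; c'Δl = 42.06; W sinα = 86.9
Slice 4: Δl = 3.2/cos42.0° = 4.306 m; N'_4 = 122·cos42.0° − 17·4.306 = 17.5; c'Δl = 57.70; W sinα = 81.6
Σc'Δl = 157.7 kN/m; ΣN' = 385.9 kN/m; ΣW sinα = 194.9 kN/m
Resisting = 157.7 + 385.9·tan21.7° = 157.7 + 153.6 = 311.3 kN/m
FS = 311.3 / 194.9 = 1.597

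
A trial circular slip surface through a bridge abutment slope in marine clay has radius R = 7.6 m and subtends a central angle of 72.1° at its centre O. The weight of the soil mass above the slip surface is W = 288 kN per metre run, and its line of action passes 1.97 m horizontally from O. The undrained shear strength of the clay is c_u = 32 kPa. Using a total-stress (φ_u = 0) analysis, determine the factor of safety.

FS = 4.10

Taking moments about the centre O, the resisting moment is provided by the undrained shear strength acting along the arc:
Arc length L_a = R·θ = 7.6·(72.1°·π/180) = 7.6·1.2584 = 9.56 m
M_R = c_u·L_a·R = 32·9.56·7.6 = 2325.9 kN·m/m
M_D = W·d = 288·1.97 = 567.4 kN·m/m
FS = M_R / M_D = 2325.9 / 567.4 = 4.100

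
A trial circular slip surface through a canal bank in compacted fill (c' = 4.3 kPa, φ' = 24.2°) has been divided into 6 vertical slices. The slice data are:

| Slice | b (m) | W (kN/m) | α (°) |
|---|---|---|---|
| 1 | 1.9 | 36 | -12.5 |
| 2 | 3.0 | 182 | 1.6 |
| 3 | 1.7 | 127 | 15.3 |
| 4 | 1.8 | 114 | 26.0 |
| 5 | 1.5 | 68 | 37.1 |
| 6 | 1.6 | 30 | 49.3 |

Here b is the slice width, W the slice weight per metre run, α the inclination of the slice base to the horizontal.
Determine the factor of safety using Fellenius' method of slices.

FS = 1.99

Ordinary method of slices: FS = Σ[c'·Δl_i + (W_i cosα_i)·tanφ'] / Σ W_i sinα_i, with Δl_i = b_i / cosα_i.
Slice 1: Δl = 1.9/cos(-12.5°) = 1.946 m; N'_1 = 36·cos(-12.5°) = 35.1; c'Δl = 8.37; W sinα = -7.8
Slice 2: Δl = 3.0/cos1.6° = 3.001 m; N'_2 = 182·cos1.6° = 181.9; c'Δl = 12.91; W sinα = 5.1
Slice 3: Δl = 1.7/cos15.3° = 1.762 m; N'_3 = 127·cos15.3° = 122.5; c'Δl = 7.58; W sinα = 33.5
Slice 4: Δl = 1.8/cos26.0° = 2.003 m; N'_4 = 114·cos26.0° = 102.5; c'Δl = 8.61; W sinα = 50.0
Slice 5: Δl = 1.5/cos37.1° = 1.881 m; N'_5 = 68·cos37.1° = 54.2; c'Δl = 8.09; W sinα = 41.0
Slice 6: Δl = 1.6/cos49.3° = 2.454 m; N'_6 = 30·cos49.3° = 19.6; c'Δl = 10.55; W sinα = 22.7
Σc'Δl = 56.1 kN/m; ΣN' = 515.8 kN/m; ΣW sinα = 144.5 kN/m
Resisting = 56.1 + 515.8·tan24.2° = 56.1 + 231.8 = 287.9 kN/m
FS = 287.9 / 144.5 = 1.992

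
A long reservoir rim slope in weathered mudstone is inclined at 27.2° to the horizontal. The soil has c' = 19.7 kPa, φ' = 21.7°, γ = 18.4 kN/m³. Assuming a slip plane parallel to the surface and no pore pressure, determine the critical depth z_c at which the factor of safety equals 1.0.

Setting FS = 1.00 in FS = [c' + γz cos²β tanφ'] / [γz sinβ cosβ] and solving for z:
z = c' / [γ cosβ (FS·sinβ − cosβ·tanφ')]
  = 19.7 / [18.4·cos27.2°·(1.00·sin27.2° − cos27.2°·tan21.7°)]
  = 19.7 / [18.4·0.8894·(1.00·0.4571 − 0.8894·0.3979)]
  = 19.7 / 1.6882 = 11.669 m

z_c = 11.67 m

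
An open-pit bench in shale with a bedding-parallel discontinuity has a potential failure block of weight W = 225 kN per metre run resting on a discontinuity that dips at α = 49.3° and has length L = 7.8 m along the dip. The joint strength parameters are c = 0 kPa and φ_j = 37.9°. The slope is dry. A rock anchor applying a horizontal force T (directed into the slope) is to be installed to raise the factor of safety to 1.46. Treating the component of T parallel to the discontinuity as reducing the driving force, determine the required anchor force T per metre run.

T = 87 kN/m

Resolving forces along and normal to the sliding plane, with the horizontal anchor force T adding T·sinα to the effective normal force and T·cosα acting up the plane against the driving force:
FS = [cL + (W cosα + T sinα) tanφ_j] / [W sinα − T cosα]
Without the anchor: N' = 146.7 kN/m, driving T_d = 170.6 kN/m, resisting R = 0·7.8 + 146.7·tan37.9° = 114.2 kN/m, FS = 0.67.
Setting FS = 1.46 and solving for T:
1.46·(170.6 − T cos49.3°) = 114.2 + T sin49.3°·tan37.9°
T·(sin49.3°·tan37.9° + 1.46·cos49.3°) = 1.46·170.6 − 114.2
T·(0.7581·0.7785 + 1.46·0.6521) = 249.0 − 114.2 = 134.8
T·1.5423 = 134.8
T = 87.4 kN/m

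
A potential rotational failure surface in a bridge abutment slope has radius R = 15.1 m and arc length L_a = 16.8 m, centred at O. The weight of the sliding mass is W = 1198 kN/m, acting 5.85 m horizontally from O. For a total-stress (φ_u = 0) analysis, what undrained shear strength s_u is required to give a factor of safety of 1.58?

FS = s_u·L_a·R / (W·d), so s_u = FS·W·d / (L_a·R).
s_u = 1.58·1198·5.85 / (16.80·15.1) = 11073.1 / 253.68 = 43.65 kPa

s_u = 43.6 kPa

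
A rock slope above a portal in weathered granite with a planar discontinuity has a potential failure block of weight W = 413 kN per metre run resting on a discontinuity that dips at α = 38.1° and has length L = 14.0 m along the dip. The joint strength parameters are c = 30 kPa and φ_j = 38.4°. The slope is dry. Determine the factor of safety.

FS = 2.66

Resolving the block weight along and normal to the plane and applying the Mohr–Coulomb strength on the joint:
N' = W cosα = 413·cos38.1° = 325.0 kN/m
Driving force T = W sinα = 413·sin38.1° = 254.8 kN/m
Resisting force R = c·L + N'·tanφ_j = 30·14.0 + 325.0·tan38.4° = 420.0 + 257.6 = 677.6 kN/m
FS = R / T = 677.6 / 254.8 = 2.659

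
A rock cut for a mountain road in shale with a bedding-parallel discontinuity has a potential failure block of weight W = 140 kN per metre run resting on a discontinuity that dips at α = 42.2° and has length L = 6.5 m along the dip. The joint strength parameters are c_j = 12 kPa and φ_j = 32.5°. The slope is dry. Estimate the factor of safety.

Resolving the block weight along and normal to the plane and applying the Mohr–Coulomb strength on the joint:
N' = W cosα = 140·cos42.2° = 103.7 kN/m
Driving force T = W sinα = 140·sin42.2° = 94.0 kN/m
Resisting force R = c_j·L + N'·tanφ_j = 12·6.5 + 103.7·tan32.5° = 78.0 + 66.1 = 144.1 kN/m
FS = R / T = 144.1 / 94.0 = 1.532

FS = 1.53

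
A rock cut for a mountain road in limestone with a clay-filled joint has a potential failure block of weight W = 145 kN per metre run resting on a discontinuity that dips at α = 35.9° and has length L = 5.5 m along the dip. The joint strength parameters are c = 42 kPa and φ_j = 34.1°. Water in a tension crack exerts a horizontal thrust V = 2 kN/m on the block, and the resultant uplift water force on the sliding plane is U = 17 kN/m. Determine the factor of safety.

Resolving the block weight along and normal to the plane and applying the Mohr–Coulomb strength on the joint:
N' = W cosα − U − V sinα = 145·cos35.9° − 17 − 2·sin35.9° = 99.3 kN/m
Driving force T = W sinα + V cosα = 145·sin35.9° + 2·cos35.9° = 86.6 kN/m
Resisting force R = c·L + N'·tanφ_j = 42·5.5 + 99.3·tan34.1° = 231.0 + 67.2 = 298.2 kN/m
FS = R / T = 298.2 / 86.6 = 3.442

FS = 3.44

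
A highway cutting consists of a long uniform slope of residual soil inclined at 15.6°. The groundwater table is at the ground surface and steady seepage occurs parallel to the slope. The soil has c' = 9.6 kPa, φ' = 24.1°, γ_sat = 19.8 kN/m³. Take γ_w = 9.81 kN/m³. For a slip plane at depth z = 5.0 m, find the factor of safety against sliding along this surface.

With seepage parallel to the slope and the water table at the surface, the effective normal stress on the slip plane uses the buoyant unit weight γ' = γ_sat − γ_w while the driving shear stress uses γ_sat:
FS = [c' + γ' z cos²β tanφ'] / [γ_sat z sinβ cosβ]
γ' = 19.8 − 9.81 = 9.99 kN/m³
Numerator = 9.6 + 9.99·5.0·cos²15.6°·tan24.1° = 9.6 + 9.99·5.0·0.9277·0.4473 = 30.328 kPa
Denominator = 19.8·5.0·sin15.6°·cos15.6° = 19.8·5.0·0.2689·0.9632 = 25.642 kPa
FS = 30.328 / 25.642 = 1.183

FS = 1.18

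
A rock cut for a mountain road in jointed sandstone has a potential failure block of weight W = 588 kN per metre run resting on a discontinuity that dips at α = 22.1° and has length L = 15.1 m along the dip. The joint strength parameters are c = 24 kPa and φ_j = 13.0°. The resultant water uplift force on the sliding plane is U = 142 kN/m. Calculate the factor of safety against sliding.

Resolving the block weight along and normal to the plane and applying the Mohr–Coulomb strength on the joint:
N' = W cosα − U = 588·cos22.1° − 142 = 402.8 kN/m
Driving force T = W sinα = 588·sin22.1° = 221.2 kN/m
Resisting force R = c·L + N'·tanφ_j = 24·15.1 + 402.8·tan13.0° = 362.4 + 93.0 = 455.4 kN/m
FS = R / T = 455.4 / 221.2 = 2.059

FS = 2.06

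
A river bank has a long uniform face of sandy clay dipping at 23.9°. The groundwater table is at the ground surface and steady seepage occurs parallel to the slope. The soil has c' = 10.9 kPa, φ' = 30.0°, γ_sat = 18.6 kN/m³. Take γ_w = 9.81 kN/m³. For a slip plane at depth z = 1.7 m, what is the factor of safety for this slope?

FS = 1.55

With seepage parallel to the slope and the water table at the surface, the effective normal stress on the slip plane uses the buoyant unit weight γ' = γ_sat − γ_w while the driving shear stress uses γ_sat:
FS = [c' + γ' z cos²β tanφ'] / [γ_sat z sinβ cosβ]
γ' = 18.6 − 9.81 = 8.79 kN/m³
Numerator = 10.9 + 8.79·1.7·cos²23.9°·tan30.0° = 10.9 + 8.79·1.7·0.8359·0.5774 = 18.111 kPa
Denominator = 18.6·1.7·sin23.9°·cos23.9° = 18.6·1.7·0.4051·0.9143 = 11.712 kPa
FS = 18.111 / 11.712 = 1.546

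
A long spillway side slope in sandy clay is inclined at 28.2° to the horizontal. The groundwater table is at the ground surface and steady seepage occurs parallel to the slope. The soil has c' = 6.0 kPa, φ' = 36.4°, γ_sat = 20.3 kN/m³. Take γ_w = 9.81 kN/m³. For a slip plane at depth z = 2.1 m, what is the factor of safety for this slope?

With seepage parallel to the slope and the water table at the surface, the effective normal stress on the slip plane uses the buoyant unit weight γ' = γ_sat − γ_w while the driving shear stress uses γ_sat:
FS = [c' + γ' z cos²β tanφ'] / [γ_sat z sinβ cosβ]
γ' = 20.3 − 9.81 = 10.49 kN/m³
Numerator = 6.0 + 10.49·2.1·cos²28.2°·tan36.4° = 6.0 + 10.49·2.1·0.7767·0.7373 = 18.614 kPa
Denominator = 20.3·2.1·sin28.2°·cos28.2° = 20.3·2.1·0.4726·0.8813 = 17.754 kPa
FS = 18.614 / 17.754 = 1.048

FS = 1.05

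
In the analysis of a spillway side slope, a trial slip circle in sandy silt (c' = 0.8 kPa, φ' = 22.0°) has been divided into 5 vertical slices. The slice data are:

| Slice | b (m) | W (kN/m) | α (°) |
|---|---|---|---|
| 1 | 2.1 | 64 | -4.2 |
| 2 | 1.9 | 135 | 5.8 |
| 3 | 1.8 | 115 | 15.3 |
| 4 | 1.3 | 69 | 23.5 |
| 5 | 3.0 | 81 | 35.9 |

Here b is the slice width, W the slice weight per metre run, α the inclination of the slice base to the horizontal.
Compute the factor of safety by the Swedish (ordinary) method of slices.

FS = 1.62

Ordinary method of slices: FS = Σ[c'·Δl_i + (W_i cosα_i)·tanφ'] / Σ W_i sinα_i, with Δl_i = b_i / cosα_i.
Slice 1: Δl = 2.1/cos(-4.2°) = 2.106 m; N'_1 = 64·cos(-4.2°) = 63.8; c'Δl = 1.68; W sinα = -4.7
Slice 2: Δl = 1.9/cos5.8° = 1.910 m; N'_2 = 135·cos5.8° = 134.3; c'Δl = 1.53; W sinα = 13.6
Slice 3: Δl = 1.8/cos15.3° = 1.866 m; N'_3 = 115·cos15.3° = 110.9; c'Δl = 1.49; W sinα = 30.3
Slice 4: Δl = 1.3/cos23.5° = 1.418 m; N'_4 = 69·cos23.5° = 63.3; c'Δl = 1.13; W sinα = 27.5
Slice 5: Δl = 3.0/cos35.9° = 3.704 m; N'_5 = 81·cos35.9° = 65.6; c'Δl = 2.96; W sinα = 47.5
Σc'Δl = 8.8 kN/m; ΣN' = 438.0 kN/m; ΣW sinα = 114.3 kN/m
Resisting = 8.8 + 438.0·tan22.0° = 8.8 + 176.9 = 185.7 kN/m
FS = 185.7 / 114.3 = 1.625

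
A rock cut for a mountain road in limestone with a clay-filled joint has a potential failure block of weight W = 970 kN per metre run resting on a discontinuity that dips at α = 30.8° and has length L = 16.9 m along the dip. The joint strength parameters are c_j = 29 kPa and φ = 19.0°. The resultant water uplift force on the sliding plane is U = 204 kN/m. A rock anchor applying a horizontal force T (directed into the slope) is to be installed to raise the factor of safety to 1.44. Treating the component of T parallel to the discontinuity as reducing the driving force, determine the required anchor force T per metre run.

T = 6 kN/m

Resolving forces along and normal to the sliding plane, with the horizontal anchor force T adding T·sinα to the effective normal force and T·cosα acting up the plane against the driving force:
FS = [c_jL + (W cosα − U + T sinα) tanφ] / [W sinα − T cosα]
Without the anchor: N' = 629.2 kN/m, driving T_d = 496.7 kN/m, resisting R = 29·16.9 + 629.2·tan19.0° = 706.7 kN/m, FS = 1.42.
Setting FS = 1.44 and solving for T:
1.44·(496.7 − T cos30.8°) = 706.7 + T sin30.8°·tan19.0°
T·(sin30.8°·tan19.0° + 1.44·cos30.8°) = 1.44·496.7 − 706.7
T·(0.5120·0.3443 + 1.44·0.8590) = 715.2 − 706.7 = 8.5
T·1.4132 = 8.5
T = 6.0 kN/m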